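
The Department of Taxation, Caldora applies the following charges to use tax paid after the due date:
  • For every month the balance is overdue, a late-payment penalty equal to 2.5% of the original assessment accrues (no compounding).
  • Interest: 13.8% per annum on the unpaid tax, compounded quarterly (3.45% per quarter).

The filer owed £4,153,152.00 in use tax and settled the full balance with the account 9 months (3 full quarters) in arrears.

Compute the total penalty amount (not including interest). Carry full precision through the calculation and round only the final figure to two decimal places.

£934,459.20

Late-payment penalty = 2.5% × £4,153,152.00 × 9 mo = £934,459.20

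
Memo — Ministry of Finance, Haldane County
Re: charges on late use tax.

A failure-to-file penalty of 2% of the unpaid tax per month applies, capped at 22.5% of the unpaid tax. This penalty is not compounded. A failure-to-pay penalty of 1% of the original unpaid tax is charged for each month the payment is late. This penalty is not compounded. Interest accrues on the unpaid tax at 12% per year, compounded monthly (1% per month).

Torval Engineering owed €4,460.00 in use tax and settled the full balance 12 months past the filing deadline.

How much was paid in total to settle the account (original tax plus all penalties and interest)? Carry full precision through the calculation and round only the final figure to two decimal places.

Failure-to-file: 12 × 2% × €4,460.00 = €1,070.40, capped at 22.5% × €4,460.00 = €1,003.50
Failure-to-pay penalty = 1% × €4,460.00 × 12 mo = €535.20
Interest: €4,460.00 × ((1 + 0.01)^12 − 1) = €4,460.00 × 0.1268250… = €565.6396…
Total = €4,460.00 + €1,538.7000 + €565.6396… = €6,564.34

€6,564.34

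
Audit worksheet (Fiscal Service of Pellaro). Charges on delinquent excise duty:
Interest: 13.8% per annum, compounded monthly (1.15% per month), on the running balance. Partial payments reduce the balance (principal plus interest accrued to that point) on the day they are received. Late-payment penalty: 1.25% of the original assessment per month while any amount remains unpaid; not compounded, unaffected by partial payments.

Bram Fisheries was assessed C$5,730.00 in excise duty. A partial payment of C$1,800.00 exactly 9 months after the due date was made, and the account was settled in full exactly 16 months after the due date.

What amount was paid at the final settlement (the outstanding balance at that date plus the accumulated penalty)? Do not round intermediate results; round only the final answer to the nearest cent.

Balance at month 9: C$5,730.0000 × (1 + 0.0115)^9 = C$6,351.0803…
After C$1,800.00 payment: C$6,351.0803… − C$1,800.00 = C$4,551.0803…
Balance at month 16: C$4,551.0803… × (1 + 0.0115)^7 = C$4,930.3268…
Penalty: 16 × 1.25% × C$5,730.00 = C$1,146.00
Final settlement = outstanding balance + penalty = C$4,930.3268… + C$1,146.00 = C$6,076.33

C$6,076.33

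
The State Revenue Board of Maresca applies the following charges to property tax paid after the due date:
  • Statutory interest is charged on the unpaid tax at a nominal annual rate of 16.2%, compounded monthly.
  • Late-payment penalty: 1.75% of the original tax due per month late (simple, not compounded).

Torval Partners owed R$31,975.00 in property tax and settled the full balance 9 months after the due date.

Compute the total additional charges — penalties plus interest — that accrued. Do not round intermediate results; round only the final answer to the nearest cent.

Late-payment penalty: 9 × 1.75% × R$31,975.00 = R$5,036.06…
Interest (16.2%/yr ÷ 12 = 1.35%/month): R$31,975.00 × ((1 + 0.0135)^9 − 1) = R$4,101.4944…
Penalties + interest = R$5,036.0625 + R$4,101.4944… = R$9,137.56

R$9,137.56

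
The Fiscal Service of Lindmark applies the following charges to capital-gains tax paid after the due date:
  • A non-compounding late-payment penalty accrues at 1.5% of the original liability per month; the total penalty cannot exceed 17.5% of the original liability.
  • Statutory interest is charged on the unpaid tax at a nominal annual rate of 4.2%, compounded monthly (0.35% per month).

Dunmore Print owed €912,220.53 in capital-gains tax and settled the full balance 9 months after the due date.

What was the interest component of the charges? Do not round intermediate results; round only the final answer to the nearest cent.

€29,140.54

Interest: €912,220.53 × ((1 + 0.0035)^9 − 1) = €912,220.53 × 0.0319446… = €29,140.5386…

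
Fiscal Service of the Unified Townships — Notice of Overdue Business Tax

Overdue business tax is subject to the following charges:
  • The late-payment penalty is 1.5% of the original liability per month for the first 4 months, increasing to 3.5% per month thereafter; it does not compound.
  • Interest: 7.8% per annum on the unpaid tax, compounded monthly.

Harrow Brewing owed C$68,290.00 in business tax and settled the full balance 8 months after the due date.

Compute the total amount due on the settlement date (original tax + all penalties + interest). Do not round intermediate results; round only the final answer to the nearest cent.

C$85,580.93

Penalty, months 1–4: 4 × 1.5% × C$68,290.00 = C$4,097.40
Penalty, months 5–8: 4 × 3.5% × C$68,290.00 = C$9,560.60
Interest (7.8%/yr ÷ 12 = 0.65%/month): C$68,290.00 × ((1 + 0.0065)^8 − 1) = C$3,632.9259…
Total = C$68,290.00 + C$13,658.0000 + C$3,632.9259… = C$85,580.93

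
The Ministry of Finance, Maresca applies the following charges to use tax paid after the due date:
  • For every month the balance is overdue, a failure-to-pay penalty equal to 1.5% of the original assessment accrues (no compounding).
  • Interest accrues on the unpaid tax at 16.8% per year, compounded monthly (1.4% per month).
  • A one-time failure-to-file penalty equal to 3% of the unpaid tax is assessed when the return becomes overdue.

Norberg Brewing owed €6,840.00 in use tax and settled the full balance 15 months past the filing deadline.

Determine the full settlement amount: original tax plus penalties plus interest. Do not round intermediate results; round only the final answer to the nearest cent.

Failure-to-file penalty: 3% × €6,840.00 = €205.20
Failure-to-pay penalty: 15 × 1.5% × €6,840.00 = €1,539.00
Interest: €6,840.00 × ((1 + 0.014)^15 − 1) = €6,840.00 × 0.2318826… = €1,586.0771…
Total = €6,840.00 + €1,744.2000 + €1,586.0771… = €10,170.28

€10,170.28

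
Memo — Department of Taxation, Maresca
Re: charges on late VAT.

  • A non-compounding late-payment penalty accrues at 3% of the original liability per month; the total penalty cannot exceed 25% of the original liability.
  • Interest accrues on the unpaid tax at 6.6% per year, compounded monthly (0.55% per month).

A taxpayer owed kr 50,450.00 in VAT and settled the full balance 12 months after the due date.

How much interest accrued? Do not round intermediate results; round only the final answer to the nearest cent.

kr 3,432.29

Interest: kr 50,450.00 × ((1 + 0.0055)^12 − 1) = kr 50,450.00 × 0.0680336… = kr 3,432.2931…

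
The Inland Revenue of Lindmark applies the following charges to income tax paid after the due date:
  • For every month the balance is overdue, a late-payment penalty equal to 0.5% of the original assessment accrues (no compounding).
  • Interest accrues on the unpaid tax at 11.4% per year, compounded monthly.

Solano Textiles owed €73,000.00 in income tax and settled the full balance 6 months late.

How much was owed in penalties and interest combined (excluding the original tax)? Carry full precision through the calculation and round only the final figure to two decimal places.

€6,451.08

Late-payment penalty: 6 × 0.5% × €73,000.00 = €2,190.00
Interest (11.4%/yr ÷ 12 = 0.95%/month): €73,000.00 × ((1 + 0.0095)^6 − 1) = €4,261.0845…
Penalties + interest = €2,190.0000 + €4,261.0845… = €6,451.08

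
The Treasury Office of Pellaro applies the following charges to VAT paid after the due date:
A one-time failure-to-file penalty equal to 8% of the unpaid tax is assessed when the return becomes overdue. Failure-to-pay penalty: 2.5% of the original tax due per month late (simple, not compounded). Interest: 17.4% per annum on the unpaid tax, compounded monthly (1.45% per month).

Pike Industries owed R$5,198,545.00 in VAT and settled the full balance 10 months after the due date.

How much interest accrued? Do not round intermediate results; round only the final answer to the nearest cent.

Interest: R$5,198,545.00 × ((1 + 0.0145)^10 − 1) = R$5,198,545.00 × 0.1548365… = R$804,924.6769…

R$804,924.68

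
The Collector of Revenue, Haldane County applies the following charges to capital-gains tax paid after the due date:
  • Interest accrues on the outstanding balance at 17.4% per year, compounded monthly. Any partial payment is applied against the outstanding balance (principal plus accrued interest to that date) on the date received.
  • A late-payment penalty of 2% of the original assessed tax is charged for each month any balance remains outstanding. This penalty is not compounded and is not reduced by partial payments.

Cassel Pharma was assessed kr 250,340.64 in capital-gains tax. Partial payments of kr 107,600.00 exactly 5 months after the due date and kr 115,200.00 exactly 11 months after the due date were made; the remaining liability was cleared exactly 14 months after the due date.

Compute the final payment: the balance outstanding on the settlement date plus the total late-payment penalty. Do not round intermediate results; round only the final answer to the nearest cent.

kr 133,565.48

Monthly rate = 17.4% ÷ 12 = 1.45%
Balance at month 5: kr 250,340.6400 × (1 + 0.0145)^5 = kr 269,024.3650…
After kr 107,600.00 payment: kr 269,024.3650… − kr 107,600.00 = kr 161,424.3650…
Balance at month 11: kr 161,424.3650… × (1 + 0.0145)^6 = kr 175,987.3270…
After kr 115,200.00 payment: kr 175,987.3270… − kr 115,200.00 = kr 60,787.3270…
Balance at month 14: kr 60,787.3270… × (1 + 0.0145)^3 = kr 63,470.1026…
Penalty: 14 × 2% × kr 250,340.64 = kr 70,095.38…
Final settlement = outstanding balance + penalty = kr 63,470.1026… + kr 70,095.38… = kr 133,565.48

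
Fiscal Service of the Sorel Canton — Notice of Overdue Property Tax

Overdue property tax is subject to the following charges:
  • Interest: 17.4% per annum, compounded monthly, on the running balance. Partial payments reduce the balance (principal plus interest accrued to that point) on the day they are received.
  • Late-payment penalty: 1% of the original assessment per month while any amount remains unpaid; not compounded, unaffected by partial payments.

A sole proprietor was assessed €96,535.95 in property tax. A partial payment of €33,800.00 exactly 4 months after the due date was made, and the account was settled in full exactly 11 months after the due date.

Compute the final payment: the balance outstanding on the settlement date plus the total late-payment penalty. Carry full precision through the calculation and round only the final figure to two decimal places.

Monthly rate = 17.4% ÷ 12 = 1.45%
Balance at month 4: €96,535.9500 × (1 + 0.0145)^4 = €102,257.9967…
After €33,800.00 payment: €102,257.9967… − €33,800.00 = €68,457.9967…
Balance at month 11: €68,457.9967… × (1 + 0.0145)^7 = €75,716.1539…
Penalty: 11 × 1% × €96,535.95 = €10,618.95…
Final settlement = outstanding balance + penalty = €75,716.1539… + €10,618.95… = €86,335.11

€86,335.11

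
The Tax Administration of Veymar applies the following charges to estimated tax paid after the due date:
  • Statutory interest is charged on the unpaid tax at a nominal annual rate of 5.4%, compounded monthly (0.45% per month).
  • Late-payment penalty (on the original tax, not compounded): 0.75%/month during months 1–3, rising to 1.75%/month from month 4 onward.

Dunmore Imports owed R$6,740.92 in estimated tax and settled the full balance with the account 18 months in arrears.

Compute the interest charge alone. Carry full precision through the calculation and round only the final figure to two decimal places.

Interest: R$6,740.92 × ((1 + 0.0045)^18 − 1) = R$6,740.92 × 0.0841739… = R$567.4094…

R$567.41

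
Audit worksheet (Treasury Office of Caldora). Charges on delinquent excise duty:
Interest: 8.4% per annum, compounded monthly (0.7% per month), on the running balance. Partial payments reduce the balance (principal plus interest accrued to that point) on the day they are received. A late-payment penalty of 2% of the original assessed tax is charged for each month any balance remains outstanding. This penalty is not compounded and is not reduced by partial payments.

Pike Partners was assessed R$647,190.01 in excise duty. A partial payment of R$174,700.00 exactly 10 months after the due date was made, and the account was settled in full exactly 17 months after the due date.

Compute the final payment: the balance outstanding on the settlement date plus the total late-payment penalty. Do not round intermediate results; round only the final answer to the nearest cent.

Balance at month 10: R$647,190.0100 × (1 + 0.007)^10 = R$693,947.3321…
After R$174,700.00 payment: R$693,947.3321… − R$174,700.00 = R$519,247.3321…
Balance at month 17: R$519,247.3321… × (1 + 0.007)^7 = R$545,231.0342…
Penalty: 17 × 2% × R$647,190.01 = R$220,044.60…
Final settlement = outstanding balance + penalty = R$545,231.0342… + R$220,044.60… = R$765,275.64

R$765,275.64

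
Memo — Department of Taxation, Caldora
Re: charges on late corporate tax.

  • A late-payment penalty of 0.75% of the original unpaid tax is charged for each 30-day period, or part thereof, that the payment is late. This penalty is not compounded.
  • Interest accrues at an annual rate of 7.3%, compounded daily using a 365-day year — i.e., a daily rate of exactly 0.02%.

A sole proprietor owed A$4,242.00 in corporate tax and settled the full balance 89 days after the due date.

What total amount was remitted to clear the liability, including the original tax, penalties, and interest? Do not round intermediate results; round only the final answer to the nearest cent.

A$4,413.62

Penalty periods: ⌈89/30⌉ = 3; penalty = 3 × 0.75% × A$4,242.00 = A$95.45…
Interest: A$4,242.00 × ((1 + 0.0002)^89 − 1) = A$4,242.00 × 0.01795755… = A$76.1759…
Total = A$4,242.00 + A$95.4450 + A$76.1759… = A$4,413.62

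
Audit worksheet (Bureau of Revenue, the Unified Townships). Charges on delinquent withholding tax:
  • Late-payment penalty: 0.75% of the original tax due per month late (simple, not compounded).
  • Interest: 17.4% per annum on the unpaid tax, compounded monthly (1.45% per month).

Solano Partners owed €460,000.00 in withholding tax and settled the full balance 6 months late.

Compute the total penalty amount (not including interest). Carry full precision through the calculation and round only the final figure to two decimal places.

Late-payment penalty: 6 × 0.75% × €460,000.00 = €20,700.00

€20,700.00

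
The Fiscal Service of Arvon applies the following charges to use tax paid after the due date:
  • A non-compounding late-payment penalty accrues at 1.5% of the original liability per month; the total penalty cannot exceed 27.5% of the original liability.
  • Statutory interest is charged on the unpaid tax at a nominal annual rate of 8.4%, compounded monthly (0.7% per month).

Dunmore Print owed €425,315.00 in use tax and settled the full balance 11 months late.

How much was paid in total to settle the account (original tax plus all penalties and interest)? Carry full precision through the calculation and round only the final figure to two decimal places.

Penalty: 11 × 1.5% × €425,315.00 = €70,176.98… (below the 27.5% cap of €116,961.63…)
Interest: €425,315.00 × ((1 + 0.007)^11 − 1) = €425,315.00 × 0.0797524… = €33,919.8899…
Total = €425,315.00 + €70,176.9750 + €33,919.8899… = €529,411.86

€529,411.86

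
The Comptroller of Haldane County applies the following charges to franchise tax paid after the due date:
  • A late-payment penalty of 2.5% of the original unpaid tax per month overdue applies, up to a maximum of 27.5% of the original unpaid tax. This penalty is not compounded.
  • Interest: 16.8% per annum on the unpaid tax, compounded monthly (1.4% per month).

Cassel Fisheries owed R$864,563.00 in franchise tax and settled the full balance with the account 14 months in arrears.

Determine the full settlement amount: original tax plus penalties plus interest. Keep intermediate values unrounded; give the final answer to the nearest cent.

R$1,288,090.26

Penalty (uncapped): 14 × 2.5% × R$864,563.00 = R$302,597.05; cap = 27.5% × R$864,563.00 = R$237,754.83… → penalty = R$237,754.83…
Interest: R$864,563.00 × ((1 + 0.014)^14 − 1) = R$864,563.00 × 0.2148744… = R$185,772.4301…
Total = R$864,563.00 + R$237,754.8250 + R$185,772.4301… = R$1,288,090.26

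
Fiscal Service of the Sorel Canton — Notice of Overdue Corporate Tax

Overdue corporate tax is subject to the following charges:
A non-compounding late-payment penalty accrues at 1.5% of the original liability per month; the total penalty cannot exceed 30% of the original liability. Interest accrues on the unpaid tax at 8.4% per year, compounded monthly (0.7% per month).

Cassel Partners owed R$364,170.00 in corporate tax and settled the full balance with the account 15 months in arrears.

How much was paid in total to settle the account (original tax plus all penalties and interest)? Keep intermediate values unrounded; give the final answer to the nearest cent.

Penalty: 15 × 1.5% × R$364,170.00 = R$81,938.25 (below the 30% cap of R$109,251.00)
Interest: R$364,170.00 × ((1 + 0.007)^15 − 1) = R$364,170.00 × 0.1103044… = R$40,169.5510…
Total = R$364,170.00 + R$81,938.2500 + R$40,169.5510… = R$486,277.80

R$486,277.80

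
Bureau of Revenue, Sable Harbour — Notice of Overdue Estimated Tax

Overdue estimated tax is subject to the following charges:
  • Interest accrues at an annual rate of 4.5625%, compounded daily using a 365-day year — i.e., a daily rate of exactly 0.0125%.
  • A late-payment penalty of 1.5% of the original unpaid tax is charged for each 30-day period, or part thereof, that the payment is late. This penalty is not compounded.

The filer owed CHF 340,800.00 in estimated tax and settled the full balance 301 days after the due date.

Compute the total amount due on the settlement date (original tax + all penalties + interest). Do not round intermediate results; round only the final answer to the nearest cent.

CHF 410,098.05

Penalty periods: ⌈301/30⌉ = 11; penalty = 11 × 1.5% × CHF 340,800.00 = CHF 56,232.00
Interest: CHF 340,800.00 × ((1 + 0.000125)^301 − 1) = CHF 340,800.00 × 0.03833934… = CHF 13,066.0471…
Total = CHF 340,800.00 + CHF 56,232.0000 + CHF 13,066.0471… = CHF 410,098.05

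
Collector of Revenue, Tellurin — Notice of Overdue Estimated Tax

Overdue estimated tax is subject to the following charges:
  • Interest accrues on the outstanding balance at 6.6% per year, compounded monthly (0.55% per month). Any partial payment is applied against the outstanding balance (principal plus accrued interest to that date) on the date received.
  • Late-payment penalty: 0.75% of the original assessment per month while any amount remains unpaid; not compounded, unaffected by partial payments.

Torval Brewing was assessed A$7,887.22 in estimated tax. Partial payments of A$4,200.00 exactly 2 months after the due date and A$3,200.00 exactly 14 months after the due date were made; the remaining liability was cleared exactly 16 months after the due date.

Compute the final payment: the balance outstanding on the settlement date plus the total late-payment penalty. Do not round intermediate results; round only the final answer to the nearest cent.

Balance at month 2: A$7,887.2200 × (1 + 0.0055)^2 = A$7,974.2180…
After A$4,200.00 payment: A$7,974.2180… − A$4,200.00 = A$3,774.2180…
Balance at month 14: A$3,774.2180… × (1 + 0.0055)^12 = A$4,030.9915…
After A$3,200.00 payment: A$4,030.9915… − A$3,200.00 = A$830.9915…
Balance at month 16: A$830.9915… × (1 + 0.0055)^2 = A$840.1575…
Penalty: 16 × 0.75% × A$7,887.22 = A$946.47…
Final settlement = outstanding balance + penalty = A$840.1575… + A$946.47… = A$1,786.62

A$1,786.62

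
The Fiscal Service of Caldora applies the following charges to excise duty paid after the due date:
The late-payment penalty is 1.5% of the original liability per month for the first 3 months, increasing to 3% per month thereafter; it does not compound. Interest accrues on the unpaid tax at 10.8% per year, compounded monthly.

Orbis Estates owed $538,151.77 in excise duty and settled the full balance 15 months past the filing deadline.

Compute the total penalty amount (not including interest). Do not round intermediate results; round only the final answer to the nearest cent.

Penalty, months 1–3: 3 × 1.5% × $538,151.77 = $24,216.83…
Penalty, months 4–15: 12 × 3% × $538,151.77 = $193,734.64…
Total penalty = $24,216.83… + $193,734.64… = $217,951.47

$217,951.47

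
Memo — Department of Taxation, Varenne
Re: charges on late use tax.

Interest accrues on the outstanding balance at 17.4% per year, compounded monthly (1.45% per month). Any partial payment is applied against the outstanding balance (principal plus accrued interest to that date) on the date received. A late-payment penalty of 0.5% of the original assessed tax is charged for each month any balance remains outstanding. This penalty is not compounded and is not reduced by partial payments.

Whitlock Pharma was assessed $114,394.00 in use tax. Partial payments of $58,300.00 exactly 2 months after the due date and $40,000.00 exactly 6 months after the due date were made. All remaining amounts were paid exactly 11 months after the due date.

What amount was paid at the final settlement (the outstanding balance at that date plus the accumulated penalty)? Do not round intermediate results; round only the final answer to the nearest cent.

$30,963.57

Balance at month 2: $114,394.0000 × (1 + 0.0145)^2 = $117,735.4773…
After $58,300.00 payment: $117,735.4773… − $58,300.00 = $59,435.4773…
Balance at month 6: $59,435.4773… × (1 + 0.0145)^4 = $62,958.4403…
After $40,000.00 payment: $62,958.4403… − $40,000.00 = $22,958.4403…
Balance at month 11: $22,958.4403… × (1 + 0.0145)^5 = $24,671.9023…
Penalty: 11 × 0.5% × $114,394.00 = $6,291.67
Final settlement = outstanding balance + penalty = $24,671.9023… + $6,291.67 = $30,963.57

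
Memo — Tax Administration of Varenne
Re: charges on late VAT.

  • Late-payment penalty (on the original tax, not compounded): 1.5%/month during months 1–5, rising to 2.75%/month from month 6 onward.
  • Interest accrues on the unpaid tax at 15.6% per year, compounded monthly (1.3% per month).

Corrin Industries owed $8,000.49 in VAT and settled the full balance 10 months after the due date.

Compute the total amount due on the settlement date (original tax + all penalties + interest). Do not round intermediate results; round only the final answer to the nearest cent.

Penalty, months 1–5: 5 × 1.5% × $8,000.49 = $600.04…
Penalty, months 6–10: 5 × 2.75% × $8,000.49 = $1,100.07…
Interest: $8,000.49 × ((1 + 0.013)^10 − 1) = $8,000.49 × 0.1378747… = $1,103.0654…
Total = $8,000.49 + $1,700.1041… + $1,103.0654… = $10,803.66

$10,803.66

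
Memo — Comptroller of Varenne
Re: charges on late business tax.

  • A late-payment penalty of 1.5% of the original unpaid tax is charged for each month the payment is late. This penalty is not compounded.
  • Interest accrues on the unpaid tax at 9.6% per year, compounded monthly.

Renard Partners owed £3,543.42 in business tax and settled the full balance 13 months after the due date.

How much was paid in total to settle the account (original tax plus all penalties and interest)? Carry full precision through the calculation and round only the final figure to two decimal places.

£4,621.12

Late-payment penalty: 13 × 1.5% × £3,543.42 = £690.97…
Interest (9.6%/yr ÷ 12 = 0.8%/month): £3,543.42 × ((1 + 0.008)^13 − 1) = £386.7338…
Total = £3,543.42 + £690.9669 + £386.7338… = £4,621.12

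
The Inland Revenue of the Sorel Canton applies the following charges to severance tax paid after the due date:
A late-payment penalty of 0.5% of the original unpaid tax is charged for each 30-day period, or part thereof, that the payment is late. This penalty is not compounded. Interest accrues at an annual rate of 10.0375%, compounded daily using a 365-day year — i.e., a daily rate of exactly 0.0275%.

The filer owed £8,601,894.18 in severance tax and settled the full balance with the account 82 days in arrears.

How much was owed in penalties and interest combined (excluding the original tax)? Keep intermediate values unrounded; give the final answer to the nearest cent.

Penalty periods: ⌈82/30⌉ = 3; penalty = 3 × 0.5% × £8,601,894.18 = £129,028.41…
Interest: £8,601,894.18 × ((1 + 0.000275)^82 − 1) = £8,601,894.18 × 0.02280300… = £196,149.0140…
Penalties + interest = £129,028.4127 + £196,149.0140… = £325,177.43

£325,177.43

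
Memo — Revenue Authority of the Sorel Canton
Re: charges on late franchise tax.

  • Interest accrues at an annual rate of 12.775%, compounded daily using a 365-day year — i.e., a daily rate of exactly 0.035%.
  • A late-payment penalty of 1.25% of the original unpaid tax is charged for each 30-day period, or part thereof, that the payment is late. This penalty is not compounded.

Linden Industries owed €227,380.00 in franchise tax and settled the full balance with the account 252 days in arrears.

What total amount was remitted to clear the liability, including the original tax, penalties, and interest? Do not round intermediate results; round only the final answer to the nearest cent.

€273,922.34

Penalty periods: ⌈252/30⌉ = 9; penalty = 9 × 1.25% × €227,380.00 = €25,580.25
Interest: €227,380.00 × ((1 + 0.00035)^252 − 1) = €227,380.00 × 0.09218969… = €20,962.0911…
Total = €227,380.00 + €25,580.2500 + €20,962.0911… = €273,922.34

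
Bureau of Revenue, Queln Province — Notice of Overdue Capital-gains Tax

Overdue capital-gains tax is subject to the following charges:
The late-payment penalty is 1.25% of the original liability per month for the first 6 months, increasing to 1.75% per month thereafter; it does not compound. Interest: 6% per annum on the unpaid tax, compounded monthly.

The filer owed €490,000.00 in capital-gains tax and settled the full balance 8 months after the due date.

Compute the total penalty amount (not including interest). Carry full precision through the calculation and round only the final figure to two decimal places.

€53,900.00

Penalty, months 1–6: 6 × 1.25% × €490,000.00 = €36,750.00
Penalty, months 7–8: 2 × 1.75% × €490,000.00 = €17,150.00
Total penalty = €36,750.00 + €17,150.00 = €53,900.00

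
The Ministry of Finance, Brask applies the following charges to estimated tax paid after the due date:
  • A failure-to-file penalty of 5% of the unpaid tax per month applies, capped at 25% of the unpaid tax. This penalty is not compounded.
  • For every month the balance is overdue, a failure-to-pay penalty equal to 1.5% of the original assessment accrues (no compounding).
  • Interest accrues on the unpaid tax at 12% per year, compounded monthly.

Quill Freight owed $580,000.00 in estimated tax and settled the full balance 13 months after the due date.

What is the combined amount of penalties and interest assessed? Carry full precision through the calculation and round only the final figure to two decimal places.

$338,194.10

Failure-to-file: 13 × 5% × $580,000.00 = $377,000.00, capped at 25% × $580,000.00 = $145,000.00
Failure-to-pay penalty: 13 × 1.5% × $580,000.00 = $113,100.00
Interest (12%/yr ÷ 12 = 1%/month): $580,000.00 × ((1 + 0.01)^13 − 1) = $80,094.1027…
Penalties + interest = $258,100.0000 + $80,094.1027… = $338,194.10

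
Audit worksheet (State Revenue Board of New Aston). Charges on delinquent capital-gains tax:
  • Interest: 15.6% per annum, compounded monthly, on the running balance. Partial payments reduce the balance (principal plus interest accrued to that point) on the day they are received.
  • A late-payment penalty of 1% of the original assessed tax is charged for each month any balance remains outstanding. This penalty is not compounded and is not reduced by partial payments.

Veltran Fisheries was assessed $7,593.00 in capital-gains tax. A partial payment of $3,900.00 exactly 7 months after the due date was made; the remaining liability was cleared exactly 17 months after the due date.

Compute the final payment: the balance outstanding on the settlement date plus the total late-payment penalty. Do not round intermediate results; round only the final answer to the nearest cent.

$6,310.55

Monthly rate = 15.6% ÷ 12 = 1.3%
Balance at month 7: $7,593.0000 × (1 + 0.013)^7 = $8,311.5021…
After $3,900.00 payment: $8,311.5021… − $3,900.00 = $4,411.5021…
Balance at month 17: $4,411.5021… × (1 + 0.013)^10 = $5,019.7367…
Penalty: 17 × 1% × $7,593.00 = $1,290.81
Final settlement = outstanding balance + penalty = $5,019.7367… + $1,290.81 = $6,310.55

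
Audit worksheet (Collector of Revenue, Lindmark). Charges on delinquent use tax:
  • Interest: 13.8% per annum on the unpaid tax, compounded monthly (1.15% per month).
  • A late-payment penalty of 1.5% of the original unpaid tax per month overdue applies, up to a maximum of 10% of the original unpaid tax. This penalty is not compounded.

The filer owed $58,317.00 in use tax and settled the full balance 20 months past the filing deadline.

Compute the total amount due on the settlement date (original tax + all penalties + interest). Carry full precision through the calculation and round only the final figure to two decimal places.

Penalty (uncapped): 20 × 1.5% × $58,317.00 = $17,495.10; cap = 10% × $58,317.00 = $5,831.70 → penalty = $5,831.70
Interest: $58,317.00 × ((1 + 0.0115)^20 − 1) = $58,317.00 × 0.2569492… = $14,984.5092…
Total = $58,317.00 + $5,831.7000 + $14,984.5092… = $79,133.21

$79,133.21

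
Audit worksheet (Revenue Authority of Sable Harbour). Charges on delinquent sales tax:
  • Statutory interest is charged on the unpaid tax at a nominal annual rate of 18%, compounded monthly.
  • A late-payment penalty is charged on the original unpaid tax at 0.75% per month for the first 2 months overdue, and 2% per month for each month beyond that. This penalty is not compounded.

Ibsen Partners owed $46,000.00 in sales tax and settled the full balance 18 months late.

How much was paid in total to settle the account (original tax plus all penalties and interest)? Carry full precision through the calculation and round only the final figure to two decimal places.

$75,547.67

Penalty, months 1–2: 2 × 0.75% × $46,000.00 = $690.00
Penalty, months 3–18: 16 × 2% × $46,000.00 = $14,720.00
Interest (18%/yr ÷ 12 = 1.5%/month): $46,000.00 × ((1 + 0.015)^18 − 1) = $14,137.6692…
Total = $46,000.00 + $15,410.0000 + $14,137.6692… = $75,547.67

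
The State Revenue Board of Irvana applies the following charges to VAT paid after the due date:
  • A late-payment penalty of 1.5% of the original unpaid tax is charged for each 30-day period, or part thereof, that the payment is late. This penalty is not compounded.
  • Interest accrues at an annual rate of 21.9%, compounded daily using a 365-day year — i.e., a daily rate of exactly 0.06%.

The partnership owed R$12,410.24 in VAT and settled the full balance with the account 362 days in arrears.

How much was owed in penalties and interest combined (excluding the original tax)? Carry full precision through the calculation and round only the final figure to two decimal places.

R$5,429.62

Penalty periods: ⌈362/30⌉ = 13; penalty = 13 × 1.5% × R$12,410.24 = R$2,420.00…
Interest: R$12,410.24 × ((1 + 0.0006)^362 − 1) = R$12,410.24 × 0.24251166… = R$3,009.6279…
Penalties + interest = R$2,419.9968 + R$3,009.6279… = R$5,429.62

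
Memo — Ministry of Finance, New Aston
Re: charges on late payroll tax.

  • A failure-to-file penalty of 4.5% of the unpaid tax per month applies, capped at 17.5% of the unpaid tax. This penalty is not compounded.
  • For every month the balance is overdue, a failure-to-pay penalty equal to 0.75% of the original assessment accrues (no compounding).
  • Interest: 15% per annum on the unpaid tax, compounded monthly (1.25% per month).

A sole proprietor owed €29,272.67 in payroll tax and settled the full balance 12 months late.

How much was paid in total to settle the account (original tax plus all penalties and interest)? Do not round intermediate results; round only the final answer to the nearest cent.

€41,735.64

Failure-to-file: 12 × 4.5% × €29,272.67 = €15,807.24…, capped at 17.5% × €29,272.67 = €5,122.72…
Failure-to-pay penalty: 12 × 0.75% × €29,272.67 = €2,634.54…
Interest: €29,272.67 × ((1 + 0.0125)^12 − 1) = €29,272.67 × 0.1607545… = €4,705.7139…
Total = €29,272.67 + €7,757.2576… + €4,705.7139… = €41,735.64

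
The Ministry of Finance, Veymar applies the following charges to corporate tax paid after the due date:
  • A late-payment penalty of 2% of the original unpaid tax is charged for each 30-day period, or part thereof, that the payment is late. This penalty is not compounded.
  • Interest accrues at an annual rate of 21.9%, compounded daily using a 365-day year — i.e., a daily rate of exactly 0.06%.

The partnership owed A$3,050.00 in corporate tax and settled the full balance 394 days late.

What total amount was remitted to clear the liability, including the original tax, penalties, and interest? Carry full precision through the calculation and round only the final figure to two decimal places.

Penalty periods: ⌈394/30⌉ = 14; penalty = 14 × 2% × A$3,050.00 = A$854.00
Interest: A$3,050.00 × ((1 + 0.0006)^394 − 1) = A$3,050.00 × 0.26659109… = A$813.1028…
Total = A$3,050.00 + A$854.0000 + A$813.1028… = A$4,717.10

A$4,717.10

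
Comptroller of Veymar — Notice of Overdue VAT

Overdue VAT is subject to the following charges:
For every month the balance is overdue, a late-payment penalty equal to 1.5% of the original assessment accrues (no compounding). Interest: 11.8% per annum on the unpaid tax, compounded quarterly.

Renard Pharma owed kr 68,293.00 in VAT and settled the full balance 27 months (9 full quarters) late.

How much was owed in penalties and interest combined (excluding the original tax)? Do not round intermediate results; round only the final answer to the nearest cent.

kr 48,083.99

Late-payment penalty: 27 × 1.5% × kr 68,293.00 = kr 27,658.67…
Interest (11.8%/yr ÷ 4 = 2.95%/quarter): kr 68,293.00 × ((1 + 0.0295)^9 − 1) = kr 20,425.3282…
Penalties + interest = kr 27,658.6650 + kr 20,425.3282… = kr 48,083.99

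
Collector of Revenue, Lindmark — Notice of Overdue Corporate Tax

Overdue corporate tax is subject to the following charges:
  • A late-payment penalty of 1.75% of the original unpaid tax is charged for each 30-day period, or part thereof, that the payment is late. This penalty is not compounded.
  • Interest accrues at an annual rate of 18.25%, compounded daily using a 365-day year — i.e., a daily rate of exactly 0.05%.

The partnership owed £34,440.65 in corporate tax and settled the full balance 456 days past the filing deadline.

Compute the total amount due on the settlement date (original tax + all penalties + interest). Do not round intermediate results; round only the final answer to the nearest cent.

£52,901.31

Penalty periods: ⌈456/30⌉ = 16; penalty = 16 × 1.75% × £34,440.65 = £9,643.38…
Interest: £34,440.65 × ((1 + 0.0005)^456 − 1) = £34,440.65 × 0.25601375… = £8,817.2801…
Total = £34,440.65 + £9,643.3820 + £8,817.2801… = £52,901.31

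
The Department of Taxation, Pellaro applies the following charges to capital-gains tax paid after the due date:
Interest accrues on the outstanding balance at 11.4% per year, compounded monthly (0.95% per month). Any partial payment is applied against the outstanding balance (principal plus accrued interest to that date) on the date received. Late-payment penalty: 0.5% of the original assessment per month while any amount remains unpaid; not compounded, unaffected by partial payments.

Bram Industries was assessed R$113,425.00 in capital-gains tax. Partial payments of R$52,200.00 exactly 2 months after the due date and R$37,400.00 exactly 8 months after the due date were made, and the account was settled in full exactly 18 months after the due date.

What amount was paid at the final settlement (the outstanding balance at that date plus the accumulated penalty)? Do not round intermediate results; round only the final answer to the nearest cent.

R$42,843.00

Balance at month 2: R$113,425.0000 × (1 + 0.0095)^2 = R$115,590.3116…
After R$52,200.00 payment: R$115,590.3116… − R$52,200.00 = R$63,390.3116…
Balance at month 8: R$63,390.3116… × (1 + 0.0095)^6 = R$67,090.4688…
After R$37,400.00 payment: R$67,090.4688… − R$37,400.00 = R$29,690.4688…
Balance at month 18: R$29,690.4688… × (1 + 0.0095)^10 = R$32,634.7498…
Penalty: 18 × 0.5% × R$113,425.00 = R$10,208.25
Final settlement = outstanding balance + penalty = R$32,634.7498… + R$10,208.25 = R$42,843.00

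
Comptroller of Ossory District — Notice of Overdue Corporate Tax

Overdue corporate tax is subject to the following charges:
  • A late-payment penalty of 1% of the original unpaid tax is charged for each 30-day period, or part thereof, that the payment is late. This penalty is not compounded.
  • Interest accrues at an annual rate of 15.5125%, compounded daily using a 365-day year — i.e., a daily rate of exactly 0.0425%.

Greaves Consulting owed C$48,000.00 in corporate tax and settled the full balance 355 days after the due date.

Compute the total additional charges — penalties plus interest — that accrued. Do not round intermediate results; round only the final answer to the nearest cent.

C$13,575.07

Penalty periods: ⌈355/30⌉ = 12; penalty = 12 × 1% × C$48,000.00 = C$5,760.00
Interest: C$48,000.00 × ((1 + 0.000425)^355 − 1) = C$48,000.00 × 0.16281402… = C$7,815.0730…
Penalties + interest = C$5,760.0000 + C$7,815.0730… = C$13,575.07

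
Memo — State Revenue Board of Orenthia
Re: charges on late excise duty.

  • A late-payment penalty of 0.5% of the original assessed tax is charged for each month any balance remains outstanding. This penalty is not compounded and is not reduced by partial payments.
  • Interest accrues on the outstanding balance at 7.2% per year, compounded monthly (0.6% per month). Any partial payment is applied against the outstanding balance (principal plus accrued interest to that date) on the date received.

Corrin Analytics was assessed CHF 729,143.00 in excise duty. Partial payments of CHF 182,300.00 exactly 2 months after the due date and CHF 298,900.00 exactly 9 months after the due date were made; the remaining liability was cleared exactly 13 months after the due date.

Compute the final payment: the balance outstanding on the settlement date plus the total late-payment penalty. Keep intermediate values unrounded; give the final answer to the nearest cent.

Balance at month 2: CHF 729,143.0000 × (1 + 0.006)^2 = CHF 737,918.9651…
After CHF 182,300.00 payment: CHF 737,918.9651… − CHF 182,300.00 = CHF 555,618.9651…
Balance at month 9: CHF 555,618.9651… × (1 + 0.006)^7 = CHF 579,379.2354…
After CHF 298,900.00 payment: CHF 579,379.2354… − CHF 298,900.00 = CHF 280,479.2354…
Balance at month 13: CHF 280,479.2354… × (1 + 0.006)^4 = CHF 287,271.5633…
Penalty: 13 × 0.5% × CHF 729,143.00 = CHF 47,394.30…
Final settlement = outstanding balance + penalty = CHF 287,271.5633… + CHF 47,394.30… = CHF 334,665.86

CHF 334,665.86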